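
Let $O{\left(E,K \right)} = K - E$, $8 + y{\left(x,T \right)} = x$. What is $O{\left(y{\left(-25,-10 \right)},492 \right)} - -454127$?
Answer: $454652$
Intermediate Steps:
$y{\left(x,T \right)} = -8 + x$
$O{\left(y{\left(-25,-10 \right)},492 \right)} - -454127 = \left(492 - \left(-8 - 25\right)\right) - -454127 = \left(492 - -33\right) + 454127 = \left(492 + 33\right) + 454127 = 525 + 454127 = 454652$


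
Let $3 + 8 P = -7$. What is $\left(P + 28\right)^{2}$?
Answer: $\frac{11449}{16} \approx 715.56$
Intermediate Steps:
$P = - \frac{5}{4}$ ($P = - \frac{3}{8} + \frac{1}{8} \left(-7\right) = - \frac{3}{8} - \frac{7}{8} = - \frac{5}{4} \approx -1.25$)
$\left(P + 28\right)^{2} = \left(- \frac{5}{4} + 28\right)^{2} = \left(\frac{107}{4}\right)^{2} = \frac{11449}{16}$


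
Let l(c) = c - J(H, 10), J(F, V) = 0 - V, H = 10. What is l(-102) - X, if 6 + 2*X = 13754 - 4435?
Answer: -9497/2 ≈ -4748.5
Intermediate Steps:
X = 9313/2 (X = -3 + (13754 - 4435)/2 = -3 + (½)*9319 = -3 + 9319/2 = 9313/2 ≈ 4656.5)
J(F, V) = -V
l(c) = 10 + c (l(c) = c - (-1)*10 = c - 1*(-10) = c + 10 = 10 + c)
l(-102) - X = (10 - 102) - 1*9313/2 = -92 - 9313/2 = -9497/2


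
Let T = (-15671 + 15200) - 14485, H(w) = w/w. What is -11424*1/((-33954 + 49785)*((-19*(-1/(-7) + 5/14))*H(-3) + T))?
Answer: 7616/157945887 ≈ 4.8219e-5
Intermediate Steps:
H(w) = 1
T = -14956 (T = -471 - 14485 = -14956)
-11424*1/((-33954 + 49785)*((-19*(-1/(-7) + 5/14))*H(-3) + T)) = -11424*1/((-33954 + 49785)*(-19*(-1/(-7) + 5/14)*1 - 14956)) = -11424*1/(15831*(-19*(-1*(-⅐) + 5*(1/14))*1 - 14956)) = -11424*1/(15831*(-19*(⅐ + 5/14)*1 - 14956)) = -11424*1/(15831*(-19*½*1 - 14956)) = -11424*1/(15831*(-19/2*1 - 14956)) = -11424*1/(15831*(-19/2 - 14956)) = -11424/(15831*(-29931/2)) = -11424/(-473837661/2) = -11424*(-2/473837661) = 7616/157945887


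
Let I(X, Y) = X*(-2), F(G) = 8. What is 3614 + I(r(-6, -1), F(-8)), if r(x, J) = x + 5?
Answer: 3616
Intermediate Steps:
r(x, J) = 5 + x
I(X, Y) = -2*X
3614 + I(r(-6, -1), F(-8)) = 3614 - 2*(5 - 6) = 3614 - 2*(-1) = 3614 + 2 = 3616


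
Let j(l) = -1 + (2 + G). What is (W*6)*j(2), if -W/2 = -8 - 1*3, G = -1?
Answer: 0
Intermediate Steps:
W = 22 (W = -2*(-8 - 1*3) = -2*(-8 - 3) = -2*(-11) = 22)
j(l) = 0 (j(l) = -1 + (2 - 1) = -1 + 1 = 0)
(W*6)*j(2) = (22*6)*0 = 132*0 = 0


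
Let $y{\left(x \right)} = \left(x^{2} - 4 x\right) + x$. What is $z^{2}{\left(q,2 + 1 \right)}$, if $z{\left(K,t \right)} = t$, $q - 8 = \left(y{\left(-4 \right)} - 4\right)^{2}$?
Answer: $9$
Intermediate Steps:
$y{\left(x \right)} = x^{2} - 3 x$
$q = 584$ ($q = 8 + \left(- 4 \left(-3 - 4\right) - 4\right)^{2} = 8 + \left(\left(-4\right) \left(-7\right) - 4\right)^{2} = 8 + \left(28 - 4\right)^{2} = 8 + 24^{2} = 8 + 576 = 584$)
$z^{2}{\left(q,2 + 1 \right)} = \left(2 + 1\right)^{2} = 3^{2} = 9$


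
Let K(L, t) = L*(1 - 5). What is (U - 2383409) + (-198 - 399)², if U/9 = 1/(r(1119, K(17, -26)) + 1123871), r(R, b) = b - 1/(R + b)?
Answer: -2394124061694541/1181116952 ≈ -2.0270e+6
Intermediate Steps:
K(L, t) = -4*L (K(L, t) = L*(-4) = -4*L)
U = 9459/1181116952 (U = 9/((-1 + (-4*17)² + 1119*(-4*17))/(1119 - 4*17) + 1123871) = 9/((-1 + (-68)² + 1119*(-68))/(1119 - 68) + 1123871) = 9/((-1 + 4624 - 76092)/1051 + 1123871) = 9/((1/1051)*(-71469) + 1123871) = 9/(-71469/1051 + 1123871) = 9/(1181116952/1051) = 9*(1051/1181116952) = 9459/1181116952 ≈ 8.0085e-6)
(U - 2383409) + (-198 - 399)² = (9459/1181116952 - 2383409) + (-198 - 399)² = -2815084773439909/1181116952 + (-597)² = -2815084773439909/1181116952 + 356409 = -2394124061694541/1181116952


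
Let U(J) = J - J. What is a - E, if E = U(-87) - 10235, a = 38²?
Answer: 11679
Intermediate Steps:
U(J) = 0
a = 1444
E = -10235 (E = 0 - 10235 = -10235)
a - E = 1444 - 1*(-10235) = 1444 + 10235 = 11679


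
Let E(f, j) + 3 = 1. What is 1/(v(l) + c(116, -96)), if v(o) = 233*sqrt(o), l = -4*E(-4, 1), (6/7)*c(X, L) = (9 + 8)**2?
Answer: -12138/11542703 + 16776*sqrt(2)/11542703 ≈ 0.0010038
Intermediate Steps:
E(f, j) = -2 (E(f, j) = -3 + 1 = -2)
c(X, L) = 2023/6 (c(X, L) = 7*(9 + 8)**2/6 = (7/6)*17**2 = (7/6)*289 = 2023/6)
l = 8 (l = -4*(-2) = 8)
1/(v(l) + c(116, -96)) = 1/(233*sqrt(8) + 2023/6) = 1/(233*(2*sqrt(2)) + 2023/6) = 1/(466*sqrt(2) + 2023/6) = 1/(2023/6 + 466*sqrt(2))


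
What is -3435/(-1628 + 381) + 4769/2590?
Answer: 14843593/3229730 ≈ 4.5959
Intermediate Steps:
-3435/(-1628 + 381) + 4769/2590 = -3435/(-1247) + 4769*(1/2590) = -3435*(-1/1247) + 4769/2590 = 3435/1247 + 4769/2590 = 14843593/3229730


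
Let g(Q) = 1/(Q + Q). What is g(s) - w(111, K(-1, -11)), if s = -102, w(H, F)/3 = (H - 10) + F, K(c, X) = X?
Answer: -55081/204 ≈ -270.00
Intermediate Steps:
w(H, F) = -30 + 3*F + 3*H (w(H, F) = 3*((H - 10) + F) = 3*((-10 + H) + F) = 3*(-10 + F + H) = -30 + 3*F + 3*H)
g(Q) = 1/(2*Q)
g(s) - w(111, K(-1, -11)) = (½)/(-102) - (-30 + 3*(-11) + 3*111) = (½)*(-1/102) - (-30 - 33 + 333) = -1/204 - 1*270 = -1/204 - 270 = -55081/204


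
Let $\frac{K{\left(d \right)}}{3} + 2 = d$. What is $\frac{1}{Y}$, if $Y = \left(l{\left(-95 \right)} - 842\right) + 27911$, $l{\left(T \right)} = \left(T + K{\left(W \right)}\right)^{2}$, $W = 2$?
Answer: $\frac{1}{36094} \approx 2.7705 \cdot 10^{-5}$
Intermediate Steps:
$K{\left(d \right)} = -6 + 3 d$
$l{\left(T \right)} = T^{2}$ ($l{\left(T \right)} = \left(T + \left(-6 + 3 \cdot 2\right)\right)^{2} = \left(T + \left(-6 + 6\right)\right)^{2} = \left(T + 0\right)^{2} = T^{2}$)
$Y = 36094$ ($Y = \left(\left(-95\right)^{2} - 842\right) + 27911 = \left(9025 - 842\right) + 27911 = 8183 + 27911 = 36094$)
$\frac{1}{Y} = \frac{1}{36094}$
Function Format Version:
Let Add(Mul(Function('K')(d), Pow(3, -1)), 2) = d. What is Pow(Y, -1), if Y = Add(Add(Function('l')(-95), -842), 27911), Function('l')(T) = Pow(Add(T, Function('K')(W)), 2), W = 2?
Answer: Rational(1, 36094) ≈ 2.7705e-5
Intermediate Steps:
Function('K')(d) = Add(-6, Mul(3, d))
Function('l')(T) = Pow(T, 2) (Function('l')(T) = Pow(Add(T, Add(-6, Mul(3, 2))), 2) = Pow(Add(T, Add(-6, 6)), 2) = Pow(Add(T, 0), 2) = Pow(T, 2))
Y = 36094 (Y = Add(Add(Pow(-95, 2), -842), 27911) = Add(Add(9025, -842), 27911) = Add(8183, 27911) = 36094)
Pow(Y, -1) = Pow(36094, -1) = Rational(1, 36094)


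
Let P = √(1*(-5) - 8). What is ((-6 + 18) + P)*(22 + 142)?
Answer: 1968 + 164*I*√13 ≈ 1968.0 + 591.31*I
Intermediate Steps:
P = I*√13 (P = √(-5 - 8) = √(-13) = I*√13 ≈ 3.6056*I)
((-6 + 18) + P)*(22 + 142) = ((-6 + 18) + I*√13)*(22 + 142) = (12 + I*√13)*164 = 1968 + 164*I*√13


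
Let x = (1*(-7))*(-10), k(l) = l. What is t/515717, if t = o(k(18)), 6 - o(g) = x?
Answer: -64/515717 ≈ -0.00012410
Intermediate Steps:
x = 70 (x = -7*(-10) = 70)
o(g) = -64 (o(g) = 6 - 1*70 = 6 - 70 = -64)
t = -64
t/515717 = -64/515717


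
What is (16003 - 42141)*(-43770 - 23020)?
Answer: 1745757020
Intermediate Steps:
(16003 - 42141)*(-43770 - 23020) = -26138*(-66790) = 1745757020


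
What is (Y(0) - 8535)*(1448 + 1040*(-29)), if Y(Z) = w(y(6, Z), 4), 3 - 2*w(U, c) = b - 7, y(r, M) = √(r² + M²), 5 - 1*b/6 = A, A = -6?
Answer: 245860856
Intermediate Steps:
b = 66 (b = 30 - 6*(-6) = 30 + 36 = 66)
y(r, M) = √(M² + r²)
w(U, c) = -28 (w(U, c) = 3/2 - (66 - 7)/2 = 3/2 - ½*59 = 3/2 - 59/2 = -28)
Y(Z) = -28
(Y(0) - 8535)*(1448 + 1040*(-29)) = (-28 - 8535)*(1448 + 1040*(-29)) = -8563*(1448 - 30160) = -8563*(-28712) = 245860856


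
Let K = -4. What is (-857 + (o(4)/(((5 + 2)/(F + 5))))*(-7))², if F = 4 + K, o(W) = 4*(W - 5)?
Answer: 700569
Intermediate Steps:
o(W) = -20 + 4*W (o(W) = 4*(-5 + W) = -20 + 4*W)
F = 0 (F = 4 - 4 = 0)
(-857 + (o(4)/(((5 + 2)/(F + 5))))*(-7))² = (-857 + ((-20 + 4*4)/(((5 + 2)/(0 + 5))))*(-7))² = (-857 + ((-20 + 16)/((7/5)))*(-7))² = (-857 + (-4/(7*(⅕)))*(-7))² = (-857 + (-4/(7/5))*(-7))² = (-857 + ((5/7)*(-4))*(-7))² = (-857 - 20/7*(-7))² = (-857 + 20)² = (-837)² = 700569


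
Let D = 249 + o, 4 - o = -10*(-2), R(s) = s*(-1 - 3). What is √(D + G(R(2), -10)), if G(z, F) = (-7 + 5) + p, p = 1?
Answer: 2*√58 ≈ 15.232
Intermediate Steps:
R(s) = -4*s (R(s) = s*(-4) = -4*s)
G(z, F) = -1 (G(z, F) = (-7 + 5) + 1 = -2 + 1 = -1)
o = -16 (o = 4 - (-10)*(-2) = 4 - 1*20 = 4 - 20 = -16)
D = 233 (D = 249 - 16 = 233)
√(D + G(R(2), -10)) = √(233 - 1) = √232 = 2*√58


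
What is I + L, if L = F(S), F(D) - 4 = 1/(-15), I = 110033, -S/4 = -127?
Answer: 1650554/15 ≈ 1.1004e+5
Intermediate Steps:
S = 508 (S = -4*(-127) = 508)
F(D) = 59/15 (F(D) = 4 + 1/(-15) = 4 - 1/15 = 59/15)
L = 59/15 ≈ 3.9333
I + L = 110033 + 59/15 = 1650554/15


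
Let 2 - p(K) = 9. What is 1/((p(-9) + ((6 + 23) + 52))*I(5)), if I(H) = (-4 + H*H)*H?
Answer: 1/7770 ≈ 0.00012870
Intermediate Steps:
p(K) = -7 (p(K) = 2 - 1*9 = 2 - 9 = -7)
I(H) = H*(-4 + H²) (I(H) = (-4 + H²)*H = H*(-4 + H²))
1/((p(-9) + ((6 + 23) + 52))*I(5)) = 1/((-7 + ((6 + 23) + 52))*(5*(-4 + 5²))) = 1/((-7 + (29 + 52))*(5*(-4 + 25))) = 1/((-7 + 81)*(5*21)) = 1/(74*105) = 1/7770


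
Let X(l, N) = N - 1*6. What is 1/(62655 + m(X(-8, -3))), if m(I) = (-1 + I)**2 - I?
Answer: 1/62764 ≈ 1.5933e-5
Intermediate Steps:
X(l, N) = -6 + N (X(l, N) = N - 6 = -6 + N)
1/(62655 + m(X(-8, -3))) = 1/(62655 + ((-1 + (-6 - 3))**2 - (-6 - 3))) = 1/(62655 + ((-1 - 9)**2 - 1*(-9))) = 1/(62655 + ((-10)**2 + 9)) = 1/(62655 + (100 + 9)) = 1/(62655 + 109) = 1/62764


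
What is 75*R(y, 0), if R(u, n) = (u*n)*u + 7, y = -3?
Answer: 525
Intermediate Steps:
R(u, n) = 7 + n*u² (R(u, n) = (n*u)*u + 7 = n*u² + 7 = 7 + n*u²)
75*R(y, 0) = 75*(7 + 0*(-3)²) = 75*(7 + 0*9) = 75*(7 + 0) = 75*7 = 525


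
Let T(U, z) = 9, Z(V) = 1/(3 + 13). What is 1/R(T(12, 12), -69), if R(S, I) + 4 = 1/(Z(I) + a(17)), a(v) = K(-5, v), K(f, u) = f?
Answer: -79/332 ≈ -0.23795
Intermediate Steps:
a(v) = -5
Z(V) = 1/16
R(S, I) = -332/79 (R(S, I) = -4 + 1/(1/16 - 5) = -4 + 1/(-79/16) = -4 - 16/79 = -332/79)
1/R(T(12, 12), -69) = 1/(-332/79) = -79/332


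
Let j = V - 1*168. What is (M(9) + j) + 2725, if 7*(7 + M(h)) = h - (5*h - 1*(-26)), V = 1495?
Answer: 28253/7 ≈ 4036.1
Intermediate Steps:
j = 1327 (j = 1495 - 1*168 = 1495 - 168 = 1327)
M(h) = -75/7 - 4*h/7 (M(h) = -7 + (h - (5*h - 1*(-26)))/7 = -7 + (h - (5*h + 26))/7 = -7 + (h - (26 + 5*h))/7 = -7 + (h + (-26 - 5*h))/7 = -7 + (-26 - 4*h)/7 = -7 + (-26/7 - 4*h/7) = -75/7 - 4*h/7)
(M(9) + j) + 2725 = ((-75/7 - 4/7*9) + 1327) + 2725 = ((-75/7 - 36/7) + 1327) + 2725 = (-111/7 + 1327) + 2725 = 9178/7 + 2725 = 28253/7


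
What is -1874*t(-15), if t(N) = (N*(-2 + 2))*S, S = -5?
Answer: 0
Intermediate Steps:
t(N) = 0 (t(N) = (N*(-2 + 2))*(-5) = (N*0)*(-5) = 0*(-5) = 0)
-1874*t(-15) = -1874*0 = 0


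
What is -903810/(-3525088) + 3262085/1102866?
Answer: 3123979501985/971924925552 ≈ 3.2142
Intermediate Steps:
-903810/(-3525088) + 3262085/1102866 = -903810*(-1/3525088) + 3262085*(1/1102866) = 451905/1762544 + 3262085/1102866 = 3123979501985/971924925552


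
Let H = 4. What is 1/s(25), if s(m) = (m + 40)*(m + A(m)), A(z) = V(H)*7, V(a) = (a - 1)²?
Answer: 1/5720 ≈ 0.00017483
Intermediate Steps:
V(a) = (-1 + a)²
A(z) = 63 (A(z) = (-1 + 4)²*7 = 3²*7 = 9*7 = 63)
s(m) = (40 + m)*(63 + m) (s(m) = (m + 40)*(m + 63) = (40 + m)*(63 + m))
1/s(25) = 1/(2520 + 25² + 103*25) = 1/(2520 + 625 + 2575) = 1/5720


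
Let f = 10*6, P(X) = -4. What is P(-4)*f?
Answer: -240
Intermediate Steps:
f = 60
P(-4)*f = -4*60 = -240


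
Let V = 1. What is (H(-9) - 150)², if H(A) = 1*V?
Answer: 22201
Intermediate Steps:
H(A) = 1 (H(A) = 1*1 = 1)
(H(-9) - 150)² = (1 - 150)² = (-149)² = 22201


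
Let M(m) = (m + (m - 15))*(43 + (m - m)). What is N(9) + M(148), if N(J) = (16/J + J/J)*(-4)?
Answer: 108647/9 ≈ 12072.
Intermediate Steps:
N(J) = -4 - 64/J (N(J) = (16/J + 1)*(-4) = (1 + 16/J)*(-4) = -4 - 64/J)
M(m) = -645 + 86*m (M(m) = (m + (-15 + m))*(43 + 0) = (-15 + 2*m)*43 = -645 + 86*m)
N(9) + M(148) = (-4 - 64/9) + (-645 + 86*148) = (-4 - 64*⅑) + (-645 + 12728) = (-4 - 64/9) + 12083 = -100/9 + 12083 = 108647/9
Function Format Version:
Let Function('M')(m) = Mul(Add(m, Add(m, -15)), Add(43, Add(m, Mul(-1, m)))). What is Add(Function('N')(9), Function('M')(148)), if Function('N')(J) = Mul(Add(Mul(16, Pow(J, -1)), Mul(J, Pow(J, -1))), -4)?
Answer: Rational(108647, 9) ≈ 12072.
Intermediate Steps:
Function('N')(J) = Add(-4, Mul(-64, Pow(J, -1))) (Function('N')(J) = Mul(Add(Mul(16, Pow(J, -1)), 1), -4) = Mul(Add(1, Mul(16, Pow(J, -1))), -4) = Add(-4, Mul(-64, Pow(J, -1))))
Function('M')(m) = Add(-645, Mul(86, m)) (Function('M')(m) = Mul(Add(m, Add(-15, m)), Add(43, 0)) = Mul(Add(-15, Mul(2, m)), 43) = Add(-645, Mul(86, m)))
Add(Function('N')(9), Function('M')(148)) = Add(Add(-4, Mul(-64, Pow(9, -1))), Add(-645, Mul(86, 148))) = Add(Add(-4, Mul(-64, Rational(1, 9))), Add(-645, 12728)) = Add(Add(-4, Rational(-64, 9)), 12083) = Add(Rational(-100, 9), 12083) = Rational(108647, 9)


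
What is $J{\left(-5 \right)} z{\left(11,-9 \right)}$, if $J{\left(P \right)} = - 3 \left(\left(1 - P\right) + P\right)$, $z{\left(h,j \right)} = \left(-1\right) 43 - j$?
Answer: $102$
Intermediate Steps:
$z{\left(h,j \right)} = -43 - j$
$J{\left(P \right)} = -3$ ($J{\left(P \right)} = \left(-3\right) 1 = -3$)
$J{\left(-5 \right)} z{\left(11,-9 \right)} = - 3 \left(-43 - -9\right) = - 3 \left(-43 + 9\right) = \left(-3\right) \left(-34\right) = 102$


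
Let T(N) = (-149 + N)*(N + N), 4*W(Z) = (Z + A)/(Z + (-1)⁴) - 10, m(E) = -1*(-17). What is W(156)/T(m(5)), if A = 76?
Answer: 223/469744 ≈ 0.00047473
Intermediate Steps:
m(E) = 17
W(Z) = -5/2 + (76 + Z)/(4*(1 + Z)) (W(Z) = ((Z + 76)/(Z + (-1)⁴) - 10)/4 = ((76 + Z)/(Z + 1) - 10)/4 = ((76 + Z)/(1 + Z) - 10)/4 = (-10 + (76 + Z)/(1 + Z))/4 = -5/2 + (76 + Z)/(4*(1 + Z)))
T(N) = 2*N*(-149 + N) (T(N) = (-149 + N)*(2*N) = 2*N*(-149 + N))
W(156)/T(m(5)) = (3*(22 - 3*156)/(4*(1 + 156)))/((2*17*(-149 + 17))) = ((¾)*(22 - 468)/157)/((2*17*(-132))) = ((¾)*(1/157)*(-446))/(-4488) = -669/314*(-1/4488) = 223/469744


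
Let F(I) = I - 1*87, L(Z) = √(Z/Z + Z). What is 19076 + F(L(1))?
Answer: 18989 + √2 ≈ 18990.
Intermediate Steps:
L(Z) = √(1 + Z)
F(I) = -87 + I (F(I) = I - 87 = -87 + I)
19076 + F(L(1)) = 19076 + (-87 + √(1 + 1)) = 19076 + (-87 + √2) = 18989 + √2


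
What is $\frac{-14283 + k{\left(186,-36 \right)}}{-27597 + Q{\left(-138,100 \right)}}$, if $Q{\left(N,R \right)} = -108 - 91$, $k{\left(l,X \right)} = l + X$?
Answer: $\frac{14133}{27796} \approx 0.50845$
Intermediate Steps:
$k{\left(l,X \right)} = X + l$
$Q{\left(N,R \right)} = -199$
$\frac{-14283 + k{\left(186,-36 \right)}}{-27597 + Q{\left(-138,100 \right)}} = \frac{-14283 + \left(-36 + 186\right)}{-27597 - 199} = \frac{-14283 + 150}{-27796} = \left(-14133\right) \left(- \frac{1}{27796}\right) = \frac{14133}{27796}$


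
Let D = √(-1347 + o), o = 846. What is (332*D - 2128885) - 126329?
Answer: -2255214 + 332*I*√501 ≈ -2.2552e+6 + 7431.2*I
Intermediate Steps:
D = I*√501 (D = √(-1347 + 846) = √(-501) = I*√501 ≈ 22.383*I)
(332*D - 2128885) - 126329 = (332*(I*√501) - 2128885) - 126329 = (332*I*√501 - 2128885) - 126329 = (-2128885 + 332*I*√501) - 126329 = -2255214 + 332*I*√501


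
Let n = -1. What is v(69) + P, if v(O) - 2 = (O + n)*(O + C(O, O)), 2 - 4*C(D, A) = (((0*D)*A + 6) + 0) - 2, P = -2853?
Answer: 1807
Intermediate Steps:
C(D, A) = -½ (C(D, A) = ½ - ((((0*D)*A + 6) + 0) - 2)/4 = ½ - (((0*A + 6) + 0) - 2)/4 = ½ - (((0 + 6) + 0) - 2)/4 = ½ - ((6 + 0) - 2)/4 = ½ - (6 - 2)/4 = ½ - ¼*4 = ½ - 1 = -½)
v(O) = 2 + (-1 + O)*(-½ + O) (v(O) = 2 + (O - 1)*(O - ½) = 2 + (-1 + O)*(-½ + O))
v(69) + P = (5/2 + 69² - 3/2*69) - 2853 = (5/2 + 4761 - 207/2) - 2853 = 4660 - 2853 = 1807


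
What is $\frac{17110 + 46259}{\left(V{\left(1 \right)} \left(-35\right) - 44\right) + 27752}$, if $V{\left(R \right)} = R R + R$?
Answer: $\frac{63369}{27638} \approx 2.2928$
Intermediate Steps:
$V{\left(R \right)} = R + R^{2}$ ($V{\left(R \right)} = R^{2} + R = R + R^{2}$)
$\frac{17110 + 46259}{\left(V{\left(1 \right)} \left(-35\right) - 44\right) + 27752} = \frac{17110 + 46259}{\left(1 \left(1 + 1\right) \left(-35\right) - 44\right) + 27752} = \frac{63369}{\left(1 \cdot 2 \left(-35\right) - 44\right) + 27752} = \frac{63369}{\left(2 \left(-35\right) - 44\right) + 27752} = \frac{63369}{\left(-70 - 44\right) + 27752} = \frac{63369}{-114 + 27752} = \frac{63369}{27638}$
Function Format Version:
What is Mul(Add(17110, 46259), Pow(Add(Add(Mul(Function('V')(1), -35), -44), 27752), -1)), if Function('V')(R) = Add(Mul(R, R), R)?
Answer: Rational(63369, 27638) ≈ 2.2928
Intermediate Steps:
Function('V')(R) = Add(R, Pow(R, 2)) (Function('V')(R) = Add(Pow(R, 2), R) = Add(R, Pow(R, 2)))
Mul(Add(17110, 46259), Pow(Add(Add(Mul(Function('V')(1), -35), -44), 27752), -1)) = Mul(Add(17110, 46259), Pow(Add(Add(Mul(Mul(1, Add(1, 1)), -35), -44), 27752), -1)) = Mul(63369, Pow(Add(Add(Mul(Mul(1, 2), -35), -44), 27752), -1)) = Mul(63369, Pow(Add(Add(Mul(2, -35), -44), 27752), -1)) = Mul(63369, Pow(Add(Add(-70, -44), 27752), -1)) = Mul(63369, Pow(Add(-114, 27752), -1)) = Mul(63369, Pow(27638, -1)) = Mul(63369, Rational(1, 27638)) = Rational(63369, 27638)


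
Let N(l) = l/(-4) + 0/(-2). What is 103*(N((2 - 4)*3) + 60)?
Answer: 12669/2 ≈ 6334.5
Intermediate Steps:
N(l) = -l/4 (N(l) = l*(-¼) + 0*(-½) = -l/4 + 0 = -l/4)
103*(N((2 - 4)*3) + 60) = 103*(-(2 - 4)*3/4 + 60) = 103*(-(-1)*3/2 + 60) = 103*(-¼*(-6) + 60) = 103*(3/2 + 60) = 103*(123/2) = 12669/2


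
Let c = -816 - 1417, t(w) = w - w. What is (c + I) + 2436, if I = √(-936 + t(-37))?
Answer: 203 + 6*I*√26 ≈ 203.0 + 30.594*I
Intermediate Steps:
t(w) = 0
c = -2233
I = 6*I*√26 (I = √(-936 + 0) = √(-936) = 6*I*√26 ≈ 30.594*I)
(c + I) + 2436 = (-2233 + 6*I*√26) + 2436 = 203 + 6*I*√26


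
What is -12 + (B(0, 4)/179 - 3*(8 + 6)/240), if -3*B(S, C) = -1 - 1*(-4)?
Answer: -87213/7160 ≈ -12.181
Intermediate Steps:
B(S, C) = -1 (B(S, C) = -(-1 - 1*(-4))/3 = -(-1 + 4)/3 = -1/3*3 = -1)
-12 + (B(0, 4)/179 - 3*(8 + 6)/240) = -12 + (-1/179 - 3*(8 + 6)/240) = -12 + (-1*1/179 - 3*14*(1/240)) = -12 + (-1/179 - 42*1/240) = -12 + (-1/179 - 7/40) = -12 - 1293/7160 = -87213/7160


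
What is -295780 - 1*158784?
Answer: -454564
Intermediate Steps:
-295780 - 1*158784 = -295780 - 158784 = -454564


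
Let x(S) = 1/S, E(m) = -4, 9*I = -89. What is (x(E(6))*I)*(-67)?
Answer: -5963/36 ≈ -165.64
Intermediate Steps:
I = -89/9 (I = (⅑)*(-89) = -89/9 ≈ -9.8889)
(x(E(6))*I)*(-67) = (-89/9/(-4))*(-67) = -¼*(-89/9)*(-67) = (89/36)*(-67) = -5963/36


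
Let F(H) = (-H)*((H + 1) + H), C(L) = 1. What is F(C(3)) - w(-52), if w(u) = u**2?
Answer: -2707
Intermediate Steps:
F(H) = -H*(1 + 2*H) (F(H) = (-H)*((1 + H) + H) = (-H)*(1 + 2*H) = -H*(1 + 2*H))
F(C(3)) - w(-52) = -1*1*(1 + 2*1) - 1*(-52)**2 = -1*1*(1 + 2) - 1*2704 = -1*1*3 - 2704 = -3 - 2704 = -2707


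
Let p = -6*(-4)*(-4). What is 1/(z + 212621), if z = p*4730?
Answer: -1/241459 ≈ -4.1415e-6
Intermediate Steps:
p = -96 (p = 24*(-4) = -96)
z = -454080 (z = -96*4730 = -454080)
1/(z + 212621) = 1/(-454080 + 212621) = 1/(-241459) = -1/241459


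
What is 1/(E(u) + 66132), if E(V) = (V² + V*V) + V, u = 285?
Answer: 1/228867 ≈ 4.3694e-6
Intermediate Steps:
E(V) = V + 2*V² (E(V) = (V² + V²) + V = 2*V² + V = V + 2*V²)
1/(E(u) + 66132) = 1/(285*(1 + 2*285) + 66132) = 1/(285*(1 + 570) + 66132) = 1/(285*571 + 66132) = 1/(162735 + 66132) = 1/228867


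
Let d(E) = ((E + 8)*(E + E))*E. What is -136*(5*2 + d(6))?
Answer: -138448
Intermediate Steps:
d(E) = 2*E**2*(8 + E) (d(E) = ((8 + E)*(2*E))*E = (2*E*(8 + E))*E = 2*E**2*(8 + E))
-136*(5*2 + d(6)) = -136*(5*2 + 2*6**2*(8 + 6)) = -136*(10 + 2*36*14) = -136*(10 + 1008) = -136*1018 = -138448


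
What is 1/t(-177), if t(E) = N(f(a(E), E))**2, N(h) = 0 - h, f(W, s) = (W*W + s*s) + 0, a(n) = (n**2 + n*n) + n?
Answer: 1/15240487444226756100 ≈ 6.5615e-20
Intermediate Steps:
a(n) = n + 2*n**2 (a(n) = (n**2 + n**2) + n = 2*n**2 + n = n + 2*n**2)
f(W, s) = W**2 + s**2 (f(W, s) = (W**2 + s**2) + 0 = W**2 + s**2)
N(h) = -h
t(E) = (-E**2 - E**2*(1 + 2*E)**2)**2 (t(E) = (-((E*(1 + 2*E))**2 + E**2))**2 = (-(E**2*(1 + 2*E)**2 + E**2))**2 = (-(E**2 + E**2*(1 + 2*E)**2))**2 = (-E**2 - E**2*(1 + 2*E)**2)**2)
1/t(-177) = 1/((-177)**4*(1 + (1 + 2*(-177))**2)**2) = 1/(981506241*(1 + (1 - 354)**2)**2) = 1/(981506241*(1 + (-353)**2)**2) = 1/(981506241*(1 + 124609)**2) = 1/(981506241*124610**2) = 1/(981506241*15527652100) = 1/15240487444226756100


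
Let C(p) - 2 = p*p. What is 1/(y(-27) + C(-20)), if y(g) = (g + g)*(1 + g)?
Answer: 1/1806 ≈ 0.00055371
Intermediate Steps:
C(p) = 2 + p² (C(p) = 2 + p*p = 2 + p²)
y(g) = 2*g*(1 + g) (y(g) = (2*g)*(1 + g) = 2*g*(1 + g))
1/(y(-27) + C(-20)) = 1/(2*(-27)*(1 - 27) + (2 + (-20)²)) = 1/(2*(-27)*(-26) + (2 + 400)) = 1/(1404 + 402) = 1/1806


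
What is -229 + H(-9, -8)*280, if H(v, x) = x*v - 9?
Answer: 17411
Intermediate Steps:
H(v, x) = -9 + v*x (H(v, x) = v*x - 9 = -9 + v*x)
-229 + H(-9, -8)*280 = -229 + (-9 - 9*(-8))*280 = -229 + (-9 + 72)*280 = -229 + 63*280 = -229 + 17640 = 17411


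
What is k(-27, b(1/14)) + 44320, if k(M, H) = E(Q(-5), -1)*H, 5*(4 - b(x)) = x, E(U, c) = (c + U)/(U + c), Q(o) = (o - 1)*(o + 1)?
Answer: 3102679/70 ≈ 44324.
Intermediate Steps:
Q(o) = (1 + o)*(-1 + o) (Q(o) = (-1 + o)*(1 + o) = (1 + o)*(-1 + o))
E(U, c) = 1 (E(U, c) = (U + c)/(U + c) = 1)
b(x) = 4 - x/5
k(M, H) = H (k(M, H) = 1*H = H)
k(-27, b(1/14)) + 44320 = (4 - ⅕/14) + 44320 = (4 - ⅕*1/14) + 44320 = (4 - 1/70) + 44320 = 279/70 + 44320 = 3102679/70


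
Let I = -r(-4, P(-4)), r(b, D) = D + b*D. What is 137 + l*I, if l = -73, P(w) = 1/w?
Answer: 767/4 ≈ 191.75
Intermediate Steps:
P(w) = 1/w
r(b, D) = D + D*b
I = -¾ (I = -(1 - 4)/(-4) = -(-1)*(-3)/4 = -1*¾ = -¾ ≈ -0.75000)
137 + l*I = 137 - 73*(-¾) = 137 + 219/4 = 767/4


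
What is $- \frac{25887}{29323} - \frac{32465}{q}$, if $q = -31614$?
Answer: $\frac{133579577}{927017322} \approx 0.1441$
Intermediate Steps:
$- \frac{25887}{29323} - \frac{32465}{q} = - \frac{25887}{29323} - \frac{32465}{-31614} = \left(-25887\right) \frac{1}{29323} - - \frac{32465}{31614} = - \frac{25887}{29323} + \frac{32465}{31614} = \frac{133579577}{927017322}$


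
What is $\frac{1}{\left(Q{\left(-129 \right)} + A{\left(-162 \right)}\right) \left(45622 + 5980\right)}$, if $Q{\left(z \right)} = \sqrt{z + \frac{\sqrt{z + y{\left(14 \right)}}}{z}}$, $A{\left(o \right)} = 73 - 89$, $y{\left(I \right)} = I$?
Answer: $\frac{129}{51602 \left(-2064 + \sqrt{129} \sqrt{-16641 - i \sqrt{115}}\right)} \approx -8.0543 \cdot 10^{-7} + 5.7187 \cdot 10^{-7} i$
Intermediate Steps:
$A{\left(o \right)} = -16$ ($A{\left(o \right)} = 73 - 89 = -16$)
$Q{\left(z \right)} = \sqrt{z + \frac{\sqrt{14 + z}}{z}}$ ($Q{\left(z \right)} = \sqrt{z + \frac{\sqrt{z + 14}}{z}} = \sqrt{z + \frac{\sqrt{14 + z}}{z}}$)
$\frac{1}{\left(Q{\left(-129 \right)} + A{\left(-162 \right)}\right) \left(45622 + 5980\right)} = \frac{1}{\left(\sqrt{-129 + \frac{\sqrt{14 - 129}}{-129}} - 16\right) \left(45622 + 5980\right)} = \frac{1}{\left(\sqrt{-129 - \frac{\sqrt{-115}}{129}} - 16\right) 51602} = \frac{1}{\left(\sqrt{-129 - \frac{i \sqrt{115}}{129}} - 16\right) 51602} = \frac{1}{\left(-16 + \sqrt{-129 - \frac{i \sqrt{115}}{129}}\right) 51602} = \frac{1}{-825632 + 51602 \sqrt{-129 - \frac{i \sqrt{115}}{129}}}$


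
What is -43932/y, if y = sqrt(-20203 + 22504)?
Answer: -14644*sqrt(2301)/767 ≈ -915.85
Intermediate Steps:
y = sqrt(2301) ≈ 47.969
-43932/y = -43932*sqrt(2301)/2301 = -14644*sqrt(2301)/767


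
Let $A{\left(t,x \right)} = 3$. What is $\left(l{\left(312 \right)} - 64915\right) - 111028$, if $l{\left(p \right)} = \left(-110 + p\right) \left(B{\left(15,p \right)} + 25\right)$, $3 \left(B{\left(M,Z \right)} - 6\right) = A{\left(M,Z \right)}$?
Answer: $-169479$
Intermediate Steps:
$B{\left(M,Z \right)} = 7$ ($B{\left(M,Z \right)} = 6 + \frac{1}{3} \cdot 3 = 6 + 1 = 7$)
$l{\left(p \right)} = -3520 + 32 p$ ($l{\left(p \right)} = \left(-110 + p\right) \left(7 + 25\right) = \left(-110 + p\right) 32 = -3520 + 32 p$)
$\left(l{\left(312 \right)} - 64915\right) - 111028 = \left(\left(-3520 + 32 \cdot 312\right) - 64915\right) - 111028 = \left(\left(-3520 + 9984\right) - 64915\right) - 111028 = \left(6464 - 64915\right) - 111028 = -58451 - 111028 = -169479$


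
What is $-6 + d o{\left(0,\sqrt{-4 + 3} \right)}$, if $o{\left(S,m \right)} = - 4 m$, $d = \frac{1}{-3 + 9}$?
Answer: $-6 - \frac{2 i}{3} \approx -6.0 - 0.66667 i$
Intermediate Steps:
$d = \frac{1}{6} \approx 0.16667$
$-6 + d o{\left(0,\sqrt{-4 + 3} \right)} = -6 + \frac{\left(-4\right) \sqrt{-4 + 3}}{6} = -6 + \frac{\left(-4\right) \sqrt{-1}}{6} = -6 + \frac{\left(-4\right) i}{6} = -6 - \frac{2 i}{3}$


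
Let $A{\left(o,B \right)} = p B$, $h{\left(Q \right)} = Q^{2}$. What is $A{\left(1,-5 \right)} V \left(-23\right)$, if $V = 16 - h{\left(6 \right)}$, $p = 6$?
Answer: $-13800$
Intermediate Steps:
$A{\left(o,B \right)} = 6 B$
$V = -20$ ($V = 16 - 6^{2} = 16 - 36 = -20$)
$A{\left(1,-5 \right)} V \left(-23\right) = 6 \left(-5\right) \left(-20\right) \left(-23\right) = \left(-30\right) \left(-20\right) \left(-23\right) = 600 \left(-23\right) = -13800$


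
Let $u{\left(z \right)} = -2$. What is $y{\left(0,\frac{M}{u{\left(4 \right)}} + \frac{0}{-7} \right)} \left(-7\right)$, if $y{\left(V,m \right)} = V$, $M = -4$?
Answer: $0$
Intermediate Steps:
$y{\left(0,\frac{M}{u{\left(4 \right)}} + \frac{0}{-7} \right)} \left(-7\right) = 0 \left(-7\right) = 0$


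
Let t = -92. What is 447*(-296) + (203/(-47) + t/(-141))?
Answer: -396947/3 ≈ -1.3232e+5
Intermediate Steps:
447*(-296) + (203/(-47) + t/(-141)) = 447*(-296) + (203/(-47) - 92/(-141)) = -132312 + (203*(-1/47) - 92*(-1/141)) = -132312 + (-203/47 + 92/141) = -132312 - 11/3 = -396947/3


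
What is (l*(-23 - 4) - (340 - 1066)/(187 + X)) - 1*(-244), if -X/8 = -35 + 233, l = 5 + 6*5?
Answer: -89093/127 ≈ -701.52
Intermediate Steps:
l = 35 (l = 5 + 30 = 35)
X = -1584 (X = -8*(-35 + 233) = -8*198 = -1584)
(l*(-23 - 4) - (340 - 1066)/(187 + X)) - 1*(-244) = (35*(-23 - 4) - (340 - 1066)/(187 - 1584)) - 1*(-244) = (35*(-27) - (-726)/(-1397)) + 244 = (-945 - (-726)*(-1)/1397) + 244 = (-945 - 1*66/127) + 244 = (-945 - 66/127) + 244 = -120081/127 + 244 = -89093/127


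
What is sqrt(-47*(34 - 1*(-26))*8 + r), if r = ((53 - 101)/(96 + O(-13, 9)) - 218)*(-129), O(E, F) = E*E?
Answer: 3*sqrt(43581370)/265 ≈ 74.735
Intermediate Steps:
O(E, F) = E**2
r = 7458522/265 (r = ((53 - 101)/(96 + (-13)**2) - 218)*(-129) = (-48/(96 + 169) - 218)*(-129) = (-48/265 - 218)*(-129) = -57818/265*(-129) = 7458522/265 ≈ 28145.)
sqrt(-47*(34 - 1*(-26))*8 + r) = sqrt(-47*(34 - 1*(-26))*8 + 7458522/265) = sqrt(-47*(34 + 26)*8 + 7458522/265) = sqrt(-47*60*8 + 7458522/265) = sqrt(-2820*8 + 7458522/265) = sqrt(-22560 + 7458522/265) = sqrt(1480122/265) = 3*sqrt(43581370)/265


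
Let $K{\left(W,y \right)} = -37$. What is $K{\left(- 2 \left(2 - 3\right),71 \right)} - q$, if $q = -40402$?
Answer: $40365$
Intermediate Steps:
$K{\left(- 2 \left(2 - 3\right),71 \right)} - q = -37 - -40402 = -37 + 40402 = 40365$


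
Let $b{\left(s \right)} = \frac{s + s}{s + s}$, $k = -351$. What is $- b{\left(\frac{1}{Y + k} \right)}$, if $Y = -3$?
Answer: $-1$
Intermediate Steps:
$b{\left(s \right)} = 1$ ($b{\left(s \right)} = \frac{2 s}{2 s} = 2 s \frac{1}{2 s} = 1$)
$- b{\left(\frac{1}{Y + k} \right)} = \left(-1\right) 1 = -1$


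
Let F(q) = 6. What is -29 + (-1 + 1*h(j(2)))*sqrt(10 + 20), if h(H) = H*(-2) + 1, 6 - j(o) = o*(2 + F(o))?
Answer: -29 + 20*sqrt(30) ≈ 80.545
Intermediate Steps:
j(o) = 6 - 8*o (j(o) = 6 - o*(2 + 6) = 6 - o*8 = 6 - 8*o)
h(H) = 1 - 2*H (h(H) = -2*H + 1 = 1 - 2*H)
-29 + (-1 + 1*h(j(2)))*sqrt(10 + 20) = -29 + (-1 + 1*(1 - 2*(6 - 8*2)))*sqrt(10 + 20) = -29 + (-1 + 1*(1 - 2*(6 - 16)))*sqrt(30) = -29 + (-1 + 1*(1 - 2*(-10)))*sqrt(30) = -29 + (-1 + 1*(1 + 20))*sqrt(30) = -29 + (-1 + 1*21)*sqrt(30) = -29 + (-1 + 21)*sqrt(30) = -29 + 20*sqrt(30)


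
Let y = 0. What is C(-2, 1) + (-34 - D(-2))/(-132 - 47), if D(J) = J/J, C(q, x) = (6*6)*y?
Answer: 35/179 ≈ 0.19553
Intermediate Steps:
C(q, x) = 0 (C(q, x) = (6*6)*0 = 36*0 = 0)
D(J) = 1
C(-2, 1) + (-34 - D(-2))/(-132 - 47) = 0 + (-34 - 1*1)/(-132 - 47) = 0 + (-34 - 1)/(-179) = 0 - 35*(-1/179) = 0 + 35/179 = 35/179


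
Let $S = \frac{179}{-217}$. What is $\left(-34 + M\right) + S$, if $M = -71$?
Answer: $- \frac{22964}{217} \approx -105.82$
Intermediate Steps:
$S = - \frac{179}{217}$ ($S = 179 \left(- \frac{1}{217}\right) = - \frac{179}{217} \approx -0.82488$)
$\left(-34 + M\right) + S = \left(-34 - 71\right) - \frac{179}{217} = -105 - \frac{179}{217} = - \frac{22964}{217}$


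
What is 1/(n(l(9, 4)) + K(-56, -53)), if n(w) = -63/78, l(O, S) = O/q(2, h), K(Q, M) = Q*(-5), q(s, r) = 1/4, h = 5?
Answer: 26/7259 ≈ 0.0035818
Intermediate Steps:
q(s, r) = ¼
K(Q, M) = -5*Q
l(O, S) = 4*O (l(O, S) = O/(¼) = O*4 = 4*O)
n(w) = -21/26 (n(w) = -63*1/78 = -21/26)
1/(n(l(9, 4)) + K(-56, -53)) = 1/(-21/26 - 5*(-56)) = 1/(-21/26 + 280) = 1/(7259/26) = 26/7259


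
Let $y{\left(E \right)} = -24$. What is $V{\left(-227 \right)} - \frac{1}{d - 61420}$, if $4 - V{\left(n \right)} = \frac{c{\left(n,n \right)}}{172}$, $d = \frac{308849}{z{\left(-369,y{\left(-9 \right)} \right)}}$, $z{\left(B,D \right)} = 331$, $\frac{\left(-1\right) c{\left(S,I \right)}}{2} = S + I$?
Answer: $- \frac{1101150172}{860910353} \approx -1.2791$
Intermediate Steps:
$c{\left(S,I \right)} = - 2 I - 2 S$ ($c{\left(S,I \right)} = - 2 \left(S + I\right) = - 2 \left(I + S\right) = - 2 I - 2 S$)
$d = \frac{308849}{331} \approx 933.08$
$V{\left(n \right)} = 4 + \frac{n}{43}$ ($V{\left(n \right)} = 4 - \frac{- 2 n - 2 n}{172} = 4 - - 4 n \frac{1}{172} = 4 - - \frac{n}{43} = 4 + \frac{n}{43}$)
$V{\left(-227 \right)} - \frac{1}{d - 61420} = \left(4 + \frac{1}{43} \left(-227\right)\right) - \frac{1}{\frac{308849}{331} - 61420} = \left(4 - \frac{227}{43}\right) - \frac{1}{- \frac{20021171}{331}} = - \frac{55}{43} - - \frac{331}{20021171} = - \frac{55}{43} + \frac{331}{20021171} = - \frac{1101150172}{860910353}$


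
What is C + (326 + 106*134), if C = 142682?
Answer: 157212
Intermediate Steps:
C + (326 + 106*134) = 142682 + (326 + 106*134) = 142682 + (326 + 14204) = 142682 + 14530 = 157212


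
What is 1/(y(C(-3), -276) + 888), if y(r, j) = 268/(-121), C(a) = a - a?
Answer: 121/107180 ≈ 0.0011289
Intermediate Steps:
C(a) = 0
y(r, j) = -268/121 (y(r, j) = 268*(-1/121) = -268/121)
1/(y(C(-3), -276) + 888) = 1/(-268/121 + 888) = 1/(107180/121) = 121/107180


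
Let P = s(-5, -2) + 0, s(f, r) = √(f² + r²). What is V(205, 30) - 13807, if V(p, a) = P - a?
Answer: -13837 + √29 ≈ -13832.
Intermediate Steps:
P = √29 (P = √((-5)² + (-2)²) + 0 = √(25 + 4) + 0 = √29 + 0 = √29 ≈ 5.3852)
V(p, a) = √29 - a
V(205, 30) - 13807 = (√29 - 1*30) - 13807 = (√29 - 30) - 13807 = (-30 + √29) - 13807 = -13837 + √29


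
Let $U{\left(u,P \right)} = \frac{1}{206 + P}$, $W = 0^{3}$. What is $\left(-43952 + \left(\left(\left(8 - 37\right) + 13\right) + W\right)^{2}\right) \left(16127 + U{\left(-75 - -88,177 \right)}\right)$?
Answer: $- \frac{269894548832}{383} \approx -7.0469 \cdot 10^{8}$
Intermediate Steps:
$W = 0$
$\left(-43952 + \left(\left(\left(8 - 37\right) + 13\right) + W\right)^{2}\right) \left(16127 + U{\left(-75 - -88,177 \right)}\right) = \left(-43952 + \left(\left(\left(8 - 37\right) + 13\right) + 0\right)^{2}\right) \left(16127 + \frac{1}{206 + 177}\right) = \left(-43952 + \left(\left(-29 + 13\right) + 0\right)^{2}\right) \left(16127 + \frac{1}{383}\right) = \left(-43952 + \left(-16 + 0\right)^{2}\right) \left(16127 + \frac{1}{383}\right) = \left(-43952 + \left(-16\right)^{2}\right) \frac{6176642}{383} = \left(-43952 + 256\right) \frac{6176642}{383} = \left(-43696\right) \frac{6176642}{383} = - \frac{269894548832}{383}$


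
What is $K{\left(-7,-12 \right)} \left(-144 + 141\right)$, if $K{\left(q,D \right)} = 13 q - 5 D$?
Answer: $93$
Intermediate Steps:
$K{\left(q,D \right)} = - 5 D + 13 q$
$K{\left(-7,-12 \right)} \left(-144 + 141\right) = \left(\left(-5\right) \left(-12\right) + 13 \left(-7\right)\right) \left(-144 + 141\right) = \left(60 - 91\right) \left(-3\right) = \left(-31\right) \left(-3\right) = 93$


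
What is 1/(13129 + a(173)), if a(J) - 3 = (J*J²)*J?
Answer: 1/895758173 ≈ 1.1164e-9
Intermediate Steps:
a(J) = 3 + J⁴ (a(J) = 3 + (J*J²)*J = 3 + J³*J = 3 + J⁴)
1/(13129 + a(173)) = 1/(13129 + (3 + 173⁴)) = 1/(13129 + (3 + 895745041)) = 1/(13129 + 895745044) = 1/895758173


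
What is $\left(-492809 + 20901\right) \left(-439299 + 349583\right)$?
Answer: $42337698128$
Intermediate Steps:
$\left(-492809 + 20901\right) \left(-439299 + 349583\right) = \left(-471908\right) \left(-89716\right) = 42337698128$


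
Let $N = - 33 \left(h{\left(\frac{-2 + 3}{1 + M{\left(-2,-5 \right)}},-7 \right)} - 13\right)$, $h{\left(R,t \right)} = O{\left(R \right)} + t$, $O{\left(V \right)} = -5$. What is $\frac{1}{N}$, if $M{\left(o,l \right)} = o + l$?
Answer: $\frac{1}{825} \approx 0.0012121$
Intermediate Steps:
$M{\left(o,l \right)} = l + o$
$h{\left(R,t \right)} = -5 + t$
$N = 825$ ($N = - 33 \left(\left(-5 - 7\right) - 13\right) = - 33 \left(-12 - 13\right) = \left(-33\right) \left(-25\right) = 825$)
$\frac{1}{N} = \frac{1}{825}$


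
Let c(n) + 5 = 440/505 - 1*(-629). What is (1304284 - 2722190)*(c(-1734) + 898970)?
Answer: -128829637522292/101 ≈ -1.2755e+12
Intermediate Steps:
c(n) = 63112/101 (c(n) = -5 + (440/505 - 1*(-629)) = -5 + (440*(1/505) + 629) = -5 + (88/101 + 629) = -5 + 63617/101 = 63112/101)
(1304284 - 2722190)*(c(-1734) + 898970) = (1304284 - 2722190)*(63112/101 + 898970) = -1417906*90859082/101 = -128829637522292/101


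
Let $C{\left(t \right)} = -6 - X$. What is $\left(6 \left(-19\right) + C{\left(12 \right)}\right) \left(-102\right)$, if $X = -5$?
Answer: $11730$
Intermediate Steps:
$C{\left(t \right)} = -1$ ($C{\left(t \right)} = -6 - -5 = -6 + 5 = -1$)
$\left(6 \left(-19\right) + C{\left(12 \right)}\right) \left(-102\right) = \left(6 \left(-19\right) - 1\right) \left(-102\right) = \left(-114 - 1\right) \left(-102\right) = \left(-115\right) \left(-102\right) = 11730$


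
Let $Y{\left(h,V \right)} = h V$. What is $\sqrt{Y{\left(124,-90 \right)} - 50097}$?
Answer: $i \sqrt{61257} \approx 247.5 i$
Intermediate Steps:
$Y{\left(h,V \right)} = V h$
$\sqrt{Y{\left(124,-90 \right)} - 50097} = \sqrt{\left(-90\right) 124 - 50097} = \sqrt{-11160 - 50097} = \sqrt{-61257} = i \sqrt{61257}$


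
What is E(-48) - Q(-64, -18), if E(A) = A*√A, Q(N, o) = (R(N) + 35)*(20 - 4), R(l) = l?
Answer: 464 - 192*I*√3 ≈ 464.0 - 332.55*I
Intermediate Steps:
Q(N, o) = 560 + 16*N (Q(N, o) = (N + 35)*(20 - 4) = (35 + N)*16 = 560 + 16*N)
E(A) = A^(3/2)
E(-48) - Q(-64, -18) = (-48)^(3/2) - (560 + 16*(-64)) = -192*I*√3 - (560 - 1024) = -192*I*√3 - 1*(-464) = -192*I*√3 + 464 = 464 - 192*I*√3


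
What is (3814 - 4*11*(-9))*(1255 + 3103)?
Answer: 18347180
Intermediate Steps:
(3814 - 4*11*(-9))*(1255 + 3103) = (3814 - 44*(-9))*4358 = (3814 + 396)*4358 = 4210*4358 = 18347180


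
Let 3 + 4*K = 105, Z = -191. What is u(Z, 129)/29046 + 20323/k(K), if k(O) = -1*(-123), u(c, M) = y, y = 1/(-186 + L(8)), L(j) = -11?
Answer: 12921051767/78201514 ≈ 165.23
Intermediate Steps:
y = -1/197 (y = 1/(-186 - 11) = 1/(-197) = -1/197 ≈ -0.0050761)
u(c, M) = -1/197
K = 51/2 (K = -¾ + (¼)*105 = -¾ + 105/4 = 51/2 ≈ 25.500)
k(O) = 123
u(Z, 129)/29046 + 20323/k(K) = -1/197/29046 + 20323/123 = -1/197*1/29046 + 20323*(1/123) = -1/5722062 + 20323/123 = 12921051767/78201514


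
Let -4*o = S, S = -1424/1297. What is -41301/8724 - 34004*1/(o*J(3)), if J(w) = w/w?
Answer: -32064242939/258812 ≈ -1.2389e+5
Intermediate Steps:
J(w) = 1
S = -1424/1297 (S = -1424*1/1297 = -1424/1297 ≈ -1.0979)
o = 356/1297 (o = -¼*(-1424/1297) = 356/1297 ≈ 0.27448)
-41301/8724 - 34004*1/(o*J(3)) = -41301/8724 - 34004/(1*(356/1297)) = -41301*1/8724 - 34004/356/1297 = -13767/2908 - 34004*1297/356 = -13767/2908 - 11025797/89 = -32064242939/258812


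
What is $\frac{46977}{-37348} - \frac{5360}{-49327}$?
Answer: $- \frac{2117049199}{1842264796} \approx -1.1492$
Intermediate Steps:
$\frac{46977}{-37348} - \frac{5360}{-49327} = 46977 \left(- \frac{1}{37348}\right) - - \frac{5360}{49327} = - \frac{46977}{37348} + \frac{5360}{49327} = - \frac{2117049199}{1842264796}$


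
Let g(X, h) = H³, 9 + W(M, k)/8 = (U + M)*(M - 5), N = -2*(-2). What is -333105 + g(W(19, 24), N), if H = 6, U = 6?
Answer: -332889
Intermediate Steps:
N = 4
W(M, k) = -72 + 8*(-5 + M)*(6 + M) (W(M, k) = -72 + 8*((6 + M)*(M - 5)) = -72 + 8*((6 + M)*(-5 + M)) = -72 + 8*((-5 + M)*(6 + M)) = -72 + 8*(-5 + M)*(6 + M))
g(X, h) = 216 (g(X, h) = 6³ = 216)
-333105 + g(W(19, 24), N) = -333105 + 216 = -332889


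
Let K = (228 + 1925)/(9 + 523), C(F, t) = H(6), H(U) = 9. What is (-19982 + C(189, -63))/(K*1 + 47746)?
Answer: -10625636/25403025 ≈ -0.41828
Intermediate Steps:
C(F, t) = 9
K = 2153/532 ≈ 4.0470
(-19982 + C(189, -63))/(K*1 + 47746) = (-19982 + 9)/((2153/532)*1 + 47746) = -19973/(2153/532 + 47746) = -19973/25403025/532 = -19973*532/25403025 = -10625636/25403025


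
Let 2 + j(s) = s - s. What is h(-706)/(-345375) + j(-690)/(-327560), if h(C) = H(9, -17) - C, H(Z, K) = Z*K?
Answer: -18044993/11313103500 ≈ -0.0015951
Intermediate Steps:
H(Z, K) = K*Z
j(s) = -2 (j(s) = -2 + (s - s) = -2 + 0 = -2)
h(C) = -153 - C (h(C) = -17*9 - C = -153 - C)
h(-706)/(-345375) + j(-690)/(-327560) = (-153 - 1*(-706))/(-345375) - 2/(-327560) = (-153 + 706)*(-1/345375) - 2*(-1/327560) = 553*(-1/345375) + 1/163780 = -553/345375 + 1/163780 = -18044993/11313103500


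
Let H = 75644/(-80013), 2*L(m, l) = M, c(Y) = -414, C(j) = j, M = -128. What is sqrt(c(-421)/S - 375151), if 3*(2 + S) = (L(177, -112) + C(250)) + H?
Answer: I*sqrt(4812671810778070777)/3581674 ≈ 612.5*I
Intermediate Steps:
L(m, l) = -64 (L(m, l) = (1/2)*(-128) = -64)
H = -75644/80013 (H = 75644*(-1/80013) = -75644/80013 ≈ -0.94540)
S = 14326696/240039 (S = -2 + ((-64 + 250) - 75644/80013)/3 = -2 + (186 - 75644/80013)/3 = -2 + (1/3)*(14806774/80013) = -2 + 14806774/240039 = 14326696/240039 ≈ 59.685)
sqrt(c(-421)/S - 375151) = sqrt(-414/14326696/240039 - 375151) = sqrt(-414*240039/14326696 - 375151) = sqrt(-49688073/7163348 - 375151) = sqrt(-2687386853621/7163348) = I*sqrt(4812671810778070777)/3581674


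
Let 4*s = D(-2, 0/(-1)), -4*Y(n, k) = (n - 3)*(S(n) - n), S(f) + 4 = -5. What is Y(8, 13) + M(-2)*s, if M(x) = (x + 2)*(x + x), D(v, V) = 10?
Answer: 85/4 ≈ 21.250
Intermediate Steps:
S(f) = -9 (S(f) = -4 - 5 = -9)
M(x) = 2*x*(2 + x) (M(x) = (2 + x)*(2*x) = 2*x*(2 + x))
Y(n, k) = -(-9 - n)*(-3 + n)/4 (Y(n, k) = -(n - 3)*(-9 - n)/4 = -(-3 + n)*(-9 - n)/4 = -(-9 - n)*(-3 + n)/4)
s = 5/2 (s = (1/4)*10 = 5/2 ≈ 2.5000)
Y(8, 13) + M(-2)*s = (-27/4 + (1/4)*8**2 + (3/2)*8) + (2*(-2)*(2 - 2))*(5/2) = (-27/4 + (1/4)*64 + 12) + (2*(-2)*0)*(5/2) = (-27/4 + 16 + 12) + 0*(5/2) = 85/4 + 0 = 85/4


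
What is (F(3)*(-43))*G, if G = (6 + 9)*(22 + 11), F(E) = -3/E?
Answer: 21285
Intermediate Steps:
G = 495 (G = 15*33 = 495)
(F(3)*(-43))*G = (-3/3*(-43))*495 = (-3*⅓*(-43))*495 = -1*(-43)*495 = 43*495 = 21285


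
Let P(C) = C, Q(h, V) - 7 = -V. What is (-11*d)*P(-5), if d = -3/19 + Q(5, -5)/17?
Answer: 9735/323 ≈ 30.139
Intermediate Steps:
Q(h, V) = 7 - V
d = 177/323 (d = -3/19 + (7 - 1*(-5))/17 = -3*1/19 + (7 + 5)*(1/17) = -3/19 + 12*(1/17) = -3/19 + 12/17 = 177/323 ≈ 0.54799)
(-11*d)*P(-5) = -11*177/323*(-5) = -1947/323*(-5) = 9735/323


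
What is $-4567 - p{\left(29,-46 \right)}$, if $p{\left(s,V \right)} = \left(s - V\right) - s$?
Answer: $-4613$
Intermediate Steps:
$p{\left(s,V \right)} = - V$
$-4567 - p{\left(29,-46 \right)} = -4567 - \left(-1\right) \left(-46\right) = -4567 - 46 = -4613$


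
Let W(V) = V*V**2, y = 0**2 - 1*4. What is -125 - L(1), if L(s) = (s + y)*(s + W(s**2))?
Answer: -119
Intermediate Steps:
y = -4 (y = 0 - 4 = -4)
W(V) = V**3
L(s) = (-4 + s)*(s + s**6) (L(s) = (s - 4)*(s + (s**2)**3) = (-4 + s)*(s + s**6))
-125 - L(1) = -125 - (-4 + 1 + 1**6 - 4*1**5) = -125 - (-4 + 1 + 1 - 4*1) = -125 - (-4 + 1 + 1 - 4) = -125 - (-6) = -125 - 1*(-6) = -125 + 6 = -119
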